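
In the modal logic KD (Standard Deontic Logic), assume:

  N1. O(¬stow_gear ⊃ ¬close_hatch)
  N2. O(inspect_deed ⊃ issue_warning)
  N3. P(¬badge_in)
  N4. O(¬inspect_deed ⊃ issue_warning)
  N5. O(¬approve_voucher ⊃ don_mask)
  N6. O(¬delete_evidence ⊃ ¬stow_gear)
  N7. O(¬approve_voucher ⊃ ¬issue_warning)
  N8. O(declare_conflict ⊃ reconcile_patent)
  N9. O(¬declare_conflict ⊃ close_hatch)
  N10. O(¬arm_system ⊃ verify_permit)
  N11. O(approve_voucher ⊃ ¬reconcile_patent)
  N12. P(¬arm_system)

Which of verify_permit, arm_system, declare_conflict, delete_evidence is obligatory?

Premises 4 and 2 are O(¬inspect_deed ⊃ issue_warning) and O(inspect_deed ⊃ issue_warning); every ideal world satisfies ¬inspect_deed or inspect_deed, so in either case issue_warning holds — hence O(issue_warning).
Premise 7, O(¬approve_voucher ⊃ ¬issue_warning), contraposes to O(issue_warning ⊃ approve_voucher); with O(issue_warning) we get O(approve_voucher).
From O(approve_voucher) and premise 11, O(approve_voucher ⊃ ¬reconcile_patent), we obtain O(¬reconcile_patent).
The contrapositive of premise 8 (O(declare_conflict ⊃ reconcile_patent)) is O(¬reconcile_patent ⊃ ¬declare_conflict), and O(¬reconcile_patent) is already established, so O(¬declare_conflict).
Applying K to premise 9 (O(¬declare_conflict ⊃ close_hatch)) and O(¬declare_conflict) yields O(close_hatch).
The contrapositive of premise 1 (O(¬stow_gear ⊃ ¬close_hatch)) is O(close_hatch ⊃ stow_gear), and O(close_hatch) is already established, so O(stow_gear).
Premise 6, O(¬delete_evidence ⊃ ¬stow_gear), contraposes to O(stow_gear ⊃ delete_evidence); with O(stow_gear) we get O(delete_evidence).
So O(delete_evidence) holds — delete_evidence is obligatory. None of the other listed options is made obligatory by any chain of premises.

delete_evidence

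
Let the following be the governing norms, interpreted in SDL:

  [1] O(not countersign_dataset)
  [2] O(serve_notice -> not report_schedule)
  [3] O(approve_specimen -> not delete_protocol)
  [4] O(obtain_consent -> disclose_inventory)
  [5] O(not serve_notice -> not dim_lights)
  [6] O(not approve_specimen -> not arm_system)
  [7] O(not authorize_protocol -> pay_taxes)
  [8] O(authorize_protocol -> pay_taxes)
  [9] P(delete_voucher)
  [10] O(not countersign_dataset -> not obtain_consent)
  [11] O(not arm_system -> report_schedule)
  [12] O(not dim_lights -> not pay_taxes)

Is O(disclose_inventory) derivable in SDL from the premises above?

Premise 4 is O(obtain_consent -> disclose_inventory), but O(obtain_consent) is not derivable from the premises, so it does not yield O(disclose_inventory).
No other premise forces O(disclose_inventory). An ideal world satisfying every premise can still have disclose_inventory false, so O(disclose_inventory) is not derivable.

No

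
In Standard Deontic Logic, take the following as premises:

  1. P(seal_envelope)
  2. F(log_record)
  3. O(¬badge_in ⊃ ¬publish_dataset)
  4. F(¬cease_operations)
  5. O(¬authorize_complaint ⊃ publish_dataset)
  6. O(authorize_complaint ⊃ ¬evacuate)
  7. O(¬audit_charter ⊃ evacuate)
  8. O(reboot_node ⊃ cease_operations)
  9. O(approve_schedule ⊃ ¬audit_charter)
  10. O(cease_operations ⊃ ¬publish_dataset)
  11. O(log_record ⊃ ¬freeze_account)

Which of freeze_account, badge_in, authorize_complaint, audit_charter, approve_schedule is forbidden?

approve_schedule

F(¬cease_operations) at premise 4 means O(cease_operations).
With premise 10, O(cease_operations ⊃ ¬publish_dataset), the K-axiom yields O(¬publish_dataset).
Premise 5 is O(¬authorize_complaint ⊃ publish_dataset); contrapositively O(¬publish_dataset ⊃ authorize_complaint). Since O(¬publish_dataset) holds, K gives O(authorize_complaint).
Applying K to premise 6 (O(authorize_complaint ⊃ ¬evacuate)) and O(authorize_complaint) yields O(¬evacuate).
Premise 7 is O(¬audit_charter ⊃ evacuate); contrapositively O(¬evacuate ⊃ audit_charter). Since O(¬evacuate) holds, K gives O(audit_charter).
Premise 9 is O(approve_schedule ⊃ ¬audit_charter); contrapositively O(audit_charter ⊃ ¬approve_schedule). Since O(audit_charter) holds, K gives O(¬approve_schedule).
So O(¬approve_schedule) holds, i.e. approve_schedule is forbidden. None of the other listed options is forbidden under the premises.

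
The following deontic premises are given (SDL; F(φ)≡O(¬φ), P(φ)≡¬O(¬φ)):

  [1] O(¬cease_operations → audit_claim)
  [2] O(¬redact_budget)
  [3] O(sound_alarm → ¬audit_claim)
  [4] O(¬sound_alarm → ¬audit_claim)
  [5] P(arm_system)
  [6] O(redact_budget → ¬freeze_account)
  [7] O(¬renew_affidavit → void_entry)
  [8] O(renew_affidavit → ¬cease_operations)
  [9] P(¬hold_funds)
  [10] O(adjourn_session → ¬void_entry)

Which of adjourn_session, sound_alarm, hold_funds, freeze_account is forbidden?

adjourn_session

By case analysis on sound_alarm: premise 3 gives O(sound_alarm → ¬audit_claim) and premise 4 gives O(¬sound_alarm → ¬audit_claim), so O(¬audit_claim) either way.
Premise 1, O(¬cease_operations → audit_claim), contraposes to O(¬audit_claim → cease_operations); with O(¬audit_claim) we get O(cease_operations).
Premise 8, O(renew_affidavit → ¬cease_operations), contraposes to O(cease_operations → ¬renew_affidavit); with O(cease_operations) we get O(¬renew_affidavit).
With premise 7, O(¬renew_affidavit → void_entry), the K-axiom yields O(void_entry).
The contrapositive of premise 10 (O(adjourn_session → ¬void_entry)) is O(void_entry → ¬adjourn_session), and O(void_entry) is already established, so O(¬adjourn_session).
So O(¬adjourn_session) holds, i.e. adjourn_session is forbidden. None of the other listed options is forbidden under the premises.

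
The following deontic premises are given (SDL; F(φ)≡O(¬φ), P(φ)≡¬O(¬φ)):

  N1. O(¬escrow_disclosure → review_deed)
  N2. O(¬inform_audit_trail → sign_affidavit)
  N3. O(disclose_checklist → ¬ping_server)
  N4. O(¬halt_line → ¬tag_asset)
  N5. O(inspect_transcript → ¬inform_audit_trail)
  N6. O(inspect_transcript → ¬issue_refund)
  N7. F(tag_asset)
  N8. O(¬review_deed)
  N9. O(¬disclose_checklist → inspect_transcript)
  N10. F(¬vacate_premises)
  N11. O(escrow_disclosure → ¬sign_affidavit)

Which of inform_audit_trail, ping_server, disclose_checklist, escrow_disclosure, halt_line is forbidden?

Premise 8 states O(¬review_deed) outright.
Premise 1 is O(¬escrow_disclosure → review_deed); contrapositively O(¬review_deed → escrow_disclosure). Since O(¬review_deed) holds, K gives O(escrow_disclosure).
With premise 11, O(escrow_disclosure → ¬sign_affidavit), the K-axiom yields O(¬sign_affidavit).
Premise 2 is O(¬inform_audit_trail → sign_affidavit); contrapositively O(¬sign_affidavit → inform_audit_trail). Since O(¬sign_affidavit) holds, K gives O(inform_audit_trail).
Premise 5, O(inspect_transcript → ¬inform_audit_trail), contraposes to O(inform_audit_trail → ¬inspect_transcript); with O(inform_audit_trail) we get O(¬inspect_transcript).
Premise 9 is O(¬disclose_checklist → inspect_transcript); contrapositively O(¬inspect_transcript → disclose_checklist). Since O(¬inspect_transcript) holds, K gives O(disclose_checklist).
With premise 3, O(disclose_checklist → ¬ping_server), the K-axiom yields O(¬ping_server).
So O(¬ping_server) holds, i.e. ping_server is forbidden. None of the other listed options is forbidden under the premises.

ping_server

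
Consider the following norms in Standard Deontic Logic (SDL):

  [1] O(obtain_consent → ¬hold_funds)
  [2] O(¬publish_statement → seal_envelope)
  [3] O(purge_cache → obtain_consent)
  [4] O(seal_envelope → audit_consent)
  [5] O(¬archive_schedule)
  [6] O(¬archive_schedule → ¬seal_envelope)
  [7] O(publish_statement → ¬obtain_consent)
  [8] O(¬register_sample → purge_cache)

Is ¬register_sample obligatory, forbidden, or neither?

Premise 5 states O(¬archive_schedule) outright.
From O(¬archive_schedule) and premise 6, O(¬archive_schedule → ¬seal_envelope), we obtain O(¬seal_envelope).
Premise 2 is O(¬publish_statement → seal_envelope); contrapositively O(¬seal_envelope → publish_statement). Since O(¬seal_envelope) holds, K gives O(publish_statement).
Premise 7 is O(publish_statement → ¬obtain_consent); since O(publish_statement), deontic closure gives O(¬obtain_consent).
Premise 3 is O(purge_cache → obtain_consent); contrapositively O(¬obtain_consent → ¬purge_cache). Since O(¬obtain_consent) holds, K gives O(¬purge_cache).
Premise 8 is O(¬register_sample → purge_cache); contrapositively O(¬purge_cache → register_sample). Since O(¬purge_cache) holds, K gives O(register_sample).
Premises 1, 4 do not contribute to this derivation.
Thus O(register_sample), which is F(¬register_sample): ¬register_sample is forbidden.

Forbidden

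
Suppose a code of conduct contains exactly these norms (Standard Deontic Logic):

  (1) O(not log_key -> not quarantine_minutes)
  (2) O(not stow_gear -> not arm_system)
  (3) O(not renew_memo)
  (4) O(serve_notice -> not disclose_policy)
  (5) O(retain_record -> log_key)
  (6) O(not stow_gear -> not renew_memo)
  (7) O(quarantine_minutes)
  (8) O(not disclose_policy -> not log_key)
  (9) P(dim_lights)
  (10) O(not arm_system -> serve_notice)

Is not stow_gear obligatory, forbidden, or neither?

From premise 7 we have O(quarantine_minutes).
Premise 1, O(not log_key -> not quarantine_minutes), contraposes to O(quarantine_minutes -> log_key); with O(quarantine_minutes) we get O(log_key).
The contrapositive of premise 8 (O(not disclose_policy -> not log_key)) is O(log_key -> disclose_policy), and O(log_key) is already established, so O(disclose_policy).
Premise 4 is O(serve_notice -> not disclose_policy); contrapositively O(disclose_policy -> not serve_notice). Since O(disclose_policy) holds, K gives O(not serve_notice).
Premise 10 is O(not arm_system -> serve_notice); contrapositively O(not serve_notice -> arm_system). Since O(not serve_notice) holds, K gives O(arm_system).
The contrapositive of premise 2 (O(not stow_gear -> not arm_system)) is O(arm_system -> stow_gear), and O(arm_system) is already established, so O(stow_gear).
Premises 3, 5, 6, 9 do not contribute to this derivation.
Thus O(stow_gear), which is F(not stow_gear): not stow_gear is forbidden.

Forbidden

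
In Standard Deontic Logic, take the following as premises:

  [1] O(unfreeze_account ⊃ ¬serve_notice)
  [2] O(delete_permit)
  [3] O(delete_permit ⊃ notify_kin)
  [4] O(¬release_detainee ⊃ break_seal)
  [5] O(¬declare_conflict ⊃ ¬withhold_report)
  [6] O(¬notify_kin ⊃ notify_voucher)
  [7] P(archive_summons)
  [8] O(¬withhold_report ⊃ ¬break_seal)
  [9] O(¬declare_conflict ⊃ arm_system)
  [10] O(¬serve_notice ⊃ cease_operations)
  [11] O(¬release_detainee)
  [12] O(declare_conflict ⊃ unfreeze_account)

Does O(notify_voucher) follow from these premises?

Premise 6 is O(¬notify_kin ⊃ notify_voucher), but O(¬notify_kin) is not derivable from the premises, so it does not yield O(notify_voucher).
No other premise forces O(notify_voucher). An ideal world satisfying every premise can still have notify_voucher false, so O(notify_voucher) is not derivable.

No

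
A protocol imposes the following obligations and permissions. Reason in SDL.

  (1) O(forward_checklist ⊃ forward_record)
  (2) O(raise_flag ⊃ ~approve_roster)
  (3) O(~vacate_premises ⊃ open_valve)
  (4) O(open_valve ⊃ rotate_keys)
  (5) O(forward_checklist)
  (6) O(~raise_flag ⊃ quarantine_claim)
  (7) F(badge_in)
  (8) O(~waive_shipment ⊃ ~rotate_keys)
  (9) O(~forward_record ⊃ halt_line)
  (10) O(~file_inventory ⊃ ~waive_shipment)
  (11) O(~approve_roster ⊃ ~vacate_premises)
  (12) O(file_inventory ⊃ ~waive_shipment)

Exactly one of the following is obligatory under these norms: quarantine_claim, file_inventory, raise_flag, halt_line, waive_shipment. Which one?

quarantine_claim

Premises 10 and 12 are O(~file_inventory ⊃ ~waive_shipment) and O(file_inventory ⊃ ~waive_shipment); every ideal world satisfies ~file_inventory or file_inventory, so in either case ~waive_shipment holds — hence O(~waive_shipment).
From O(~waive_shipment) and premise 8, O(~waive_shipment ⊃ ~rotate_keys), we obtain O(~rotate_keys).
Premise 4, O(open_valve ⊃ rotate_keys), contraposes to O(~rotate_keys ⊃ ~open_valve); with O(~rotate_keys) we get O(~open_valve).
Premise 3 is O(~vacate_premises ⊃ open_valve); contrapositively O(~open_valve ⊃ vacate_premises). Since O(~open_valve) holds, K gives O(vacate_premises).
Premise 11, O(~approve_roster ⊃ ~vacate_premises), contraposes to O(vacate_premises ⊃ approve_roster); with O(vacate_premises) we get O(approve_roster).
Premise 2, O(raise_flag ⊃ ~approve_roster), contraposes to O(approve_roster ⊃ ~raise_flag); with O(approve_roster) we get O(~raise_flag).
Premise 6 is O(~raise_flag ⊃ quarantine_claim); since O(~raise_flag), deontic closure gives O(quarantine_claim).
So O(quarantine_claim) holds — quarantine_claim is obligatory. None of the other listed options is made obligatory by any chain of premises.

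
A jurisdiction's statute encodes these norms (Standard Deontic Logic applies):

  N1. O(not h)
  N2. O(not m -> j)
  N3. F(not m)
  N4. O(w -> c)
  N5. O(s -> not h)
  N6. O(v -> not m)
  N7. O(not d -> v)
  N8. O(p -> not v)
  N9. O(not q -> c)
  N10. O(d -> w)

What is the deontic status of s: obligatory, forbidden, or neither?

Premise 5 is O(s -> not h); even if O(not h) held, inferring O(s) would be affirming the consequent — invalid.
No premise or chain of K-axiom applications forces O(s), and none forces O(not s). So s is neither obligatory nor forbidden under these norms.

Neither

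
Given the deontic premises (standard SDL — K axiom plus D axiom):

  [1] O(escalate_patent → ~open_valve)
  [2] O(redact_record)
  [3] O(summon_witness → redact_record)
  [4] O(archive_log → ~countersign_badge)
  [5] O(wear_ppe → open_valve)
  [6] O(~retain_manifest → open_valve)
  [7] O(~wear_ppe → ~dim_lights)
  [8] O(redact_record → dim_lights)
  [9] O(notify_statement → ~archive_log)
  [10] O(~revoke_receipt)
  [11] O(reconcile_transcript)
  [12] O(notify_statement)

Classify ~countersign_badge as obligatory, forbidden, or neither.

Premise 4 is O(archive_log → ~countersign_badge), but O(archive_log) is not derivable from the premises, so it does not yield O(~countersign_badge).
No premise or chain of K-axiom applications forces O(~countersign_badge), and none forces O(countersign_badge). So ~countersign_badge is neither obligatory nor forbidden under these norms.

Neither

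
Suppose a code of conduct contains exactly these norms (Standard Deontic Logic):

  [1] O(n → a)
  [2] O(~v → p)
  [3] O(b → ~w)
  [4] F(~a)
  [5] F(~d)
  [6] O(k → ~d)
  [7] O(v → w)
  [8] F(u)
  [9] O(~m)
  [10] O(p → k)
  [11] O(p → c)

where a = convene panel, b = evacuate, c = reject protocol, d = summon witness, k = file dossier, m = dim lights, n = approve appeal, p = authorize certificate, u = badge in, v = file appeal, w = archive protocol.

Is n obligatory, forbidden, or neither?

Premise 1 is O(n → a); even if O(a) held, inferring O(n) would be affirming the consequent — invalid.
No premise or chain of K-axiom applications forces O(n), and none forces O(~n). So n is neither obligatory nor forbidden under these norms.

Neither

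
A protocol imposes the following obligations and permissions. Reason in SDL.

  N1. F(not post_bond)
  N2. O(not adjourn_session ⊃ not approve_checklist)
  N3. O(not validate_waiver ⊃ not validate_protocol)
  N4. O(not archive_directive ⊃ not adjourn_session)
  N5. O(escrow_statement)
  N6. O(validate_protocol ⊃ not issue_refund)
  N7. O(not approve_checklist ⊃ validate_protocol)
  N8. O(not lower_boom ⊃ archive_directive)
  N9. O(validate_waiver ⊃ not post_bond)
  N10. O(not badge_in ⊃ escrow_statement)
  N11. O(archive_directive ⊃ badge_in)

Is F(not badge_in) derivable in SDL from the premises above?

Yes

Premise 1, F(not post_bond), is equivalent to O(post_bond).
Premise 9 is O(validate_waiver ⊃ not post_bond); contrapositively O(post_bond ⊃ not validate_waiver). Since O(post_bond) holds, K gives O(not validate_waiver).
With premise 3, O(not validate_waiver ⊃ not validate_protocol), the K-axiom yields O(not validate_protocol).
The contrapositive of premise 7 (O(not approve_checklist ⊃ validate_protocol)) is O(not validate_protocol ⊃ approve_checklist), and O(not validate_protocol) is already established, so O(approve_checklist).
The contrapositive of premise 2 (O(not adjourn_session ⊃ not approve_checklist)) is O(approve_checklist ⊃ adjourn_session), and O(approve_checklist) is already established, so O(adjourn_session).
Premise 4 is O(not archive_directive ⊃ not adjourn_session); contrapositively O(adjourn_session ⊃ archive_directive). Since O(adjourn_session) holds, K gives O(archive_directive).
Applying K to premise 11 (O(archive_directive ⊃ badge_in)) and O(archive_directive) yields O(badge_in).
Premises 5, 6, 8, 10 do not contribute to this derivation.
So O(badge_in) holds, i.e. F(not badge_in). The claim follows.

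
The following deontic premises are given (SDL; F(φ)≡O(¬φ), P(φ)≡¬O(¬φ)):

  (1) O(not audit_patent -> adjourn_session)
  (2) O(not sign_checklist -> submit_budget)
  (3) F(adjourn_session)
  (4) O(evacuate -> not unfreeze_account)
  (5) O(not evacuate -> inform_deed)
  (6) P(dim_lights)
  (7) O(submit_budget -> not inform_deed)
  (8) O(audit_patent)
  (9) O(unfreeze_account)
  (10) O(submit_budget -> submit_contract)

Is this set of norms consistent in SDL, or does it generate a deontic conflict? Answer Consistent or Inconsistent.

Consistent

Premise 1 is O(not audit_patent -> adjourn_session), but O(not audit_patent) is not derivable from the premises, so it does not yield O(adjourn_session).
So O(adjourn_session) is not derivable, and the apparent clash with O(not adjourn_session) does not arise.
A world satisfying every obligation exists (e.g. adjourn_session=false, audit_patent=true, dim_lights=false, evacuate=false, inform_deed=true, sign_checklist=true, submit_budget=false, submit_contract=false, unfreeze_account=true); no atom is both obligatory and forbidden, so the set is consistent.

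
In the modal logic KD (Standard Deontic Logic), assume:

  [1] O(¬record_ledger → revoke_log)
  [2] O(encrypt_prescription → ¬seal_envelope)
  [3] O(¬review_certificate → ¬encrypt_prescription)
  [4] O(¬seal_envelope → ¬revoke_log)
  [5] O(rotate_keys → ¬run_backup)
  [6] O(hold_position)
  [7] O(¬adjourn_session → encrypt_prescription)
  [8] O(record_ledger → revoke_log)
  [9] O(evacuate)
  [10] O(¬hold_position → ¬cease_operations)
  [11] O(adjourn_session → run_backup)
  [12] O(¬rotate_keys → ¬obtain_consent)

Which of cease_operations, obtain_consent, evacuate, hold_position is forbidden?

obtain_consent

Premises 8 and 1 cover both cases: O(record_ledger → revoke_log) and O(¬record_ledger → revoke_log). Since record_ledger ∨ ¬record_ledger is a tautology, O(revoke_log) follows.
Premise 4, O(¬seal_envelope → ¬revoke_log), contraposes to O(revoke_log → seal_envelope); with O(revoke_log) we get O(seal_envelope).
Premise 2, O(encrypt_prescription → ¬seal_envelope), contraposes to O(seal_envelope → ¬encrypt_prescription); with O(seal_envelope) we get O(¬encrypt_prescription).
Premise 7, O(¬adjourn_session → encrypt_prescription), contraposes to O(¬encrypt_prescription → adjourn_session); with O(¬encrypt_prescription) we get O(adjourn_session).
Applying K to premise 11 (O(adjourn_session → run_backup)) and O(adjourn_session) yields O(run_backup).
Premise 5, O(rotate_keys → ¬run_backup), contraposes to O(run_backup → ¬rotate_keys); with O(run_backup) we get O(¬rotate_keys).
From O(¬rotate_keys) and premise 12, O(¬rotate_keys → ¬obtain_consent), we obtain O(¬obtain_consent).
So O(¬obtain_consent) holds, i.e. obtain_consent is forbidden. None of the other listed options is forbidden under the premises.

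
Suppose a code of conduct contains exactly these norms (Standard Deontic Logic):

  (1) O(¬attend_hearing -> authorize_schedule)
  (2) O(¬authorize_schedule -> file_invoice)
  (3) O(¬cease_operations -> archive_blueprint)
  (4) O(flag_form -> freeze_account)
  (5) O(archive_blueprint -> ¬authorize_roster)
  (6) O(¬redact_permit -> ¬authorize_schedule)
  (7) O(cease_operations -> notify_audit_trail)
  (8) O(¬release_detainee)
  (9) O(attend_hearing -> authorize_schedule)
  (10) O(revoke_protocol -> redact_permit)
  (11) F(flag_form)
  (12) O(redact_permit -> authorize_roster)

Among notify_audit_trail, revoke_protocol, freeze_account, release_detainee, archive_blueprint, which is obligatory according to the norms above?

notify_audit_trail

By case analysis on attend_hearing: premise 9 gives O(attend_hearing -> authorize_schedule) and premise 1 gives O(¬attend_hearing -> authorize_schedule), so O(authorize_schedule) either way.
The contrapositive of premise 6 (O(¬redact_permit -> ¬authorize_schedule)) is O(authorize_schedule -> redact_permit), and O(authorize_schedule) is already established, so O(redact_permit).
Premise 12 is O(redact_permit -> authorize_roster); since O(redact_permit), deontic closure gives O(authorize_roster).
The contrapositive of premise 5 (O(archive_blueprint -> ¬authorize_roster)) is O(authorize_roster -> ¬archive_blueprint), and O(authorize_roster) is already established, so O(¬archive_blueprint).
Premise 3 is O(¬cease_operations -> archive_blueprint); contrapositively O(¬archive_blueprint -> cease_operations). Since O(¬archive_blueprint) holds, K gives O(cease_operations).
From O(cease_operations) and premise 7, O(cease_operations -> notify_audit_trail), we obtain O(notify_audit_trail).
So O(notify_audit_trail) holds — notify_audit_trail is obligatory. None of the other listed options is made obligatory by any chain of premises.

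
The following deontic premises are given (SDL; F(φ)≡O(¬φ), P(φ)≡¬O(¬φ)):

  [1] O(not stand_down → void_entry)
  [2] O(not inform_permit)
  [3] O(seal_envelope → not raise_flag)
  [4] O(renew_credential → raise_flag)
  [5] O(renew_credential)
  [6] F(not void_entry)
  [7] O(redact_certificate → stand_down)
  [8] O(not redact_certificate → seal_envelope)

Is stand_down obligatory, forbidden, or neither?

Obligatory

Premise 5 states O(renew_credential) outright.
From O(renew_credential) and premise 4, O(renew_credential → raise_flag), we obtain O(raise_flag).
Premise 3, O(seal_envelope → not raise_flag), contraposes to O(raise_flag → not seal_envelope); with O(raise_flag) we get O(not seal_envelope).
The contrapositive of premise 8 (O(not redact_certificate → seal_envelope)) is O(not seal_envelope → redact_certificate), and O(not seal_envelope) is already established, so O(redact_certificate).
With premise 7, O(redact_certificate → stand_down), the K-axiom yields O(stand_down).
Premises 1, 2, 6 do not contribute to this derivation.
Hence stand_down is obligatory.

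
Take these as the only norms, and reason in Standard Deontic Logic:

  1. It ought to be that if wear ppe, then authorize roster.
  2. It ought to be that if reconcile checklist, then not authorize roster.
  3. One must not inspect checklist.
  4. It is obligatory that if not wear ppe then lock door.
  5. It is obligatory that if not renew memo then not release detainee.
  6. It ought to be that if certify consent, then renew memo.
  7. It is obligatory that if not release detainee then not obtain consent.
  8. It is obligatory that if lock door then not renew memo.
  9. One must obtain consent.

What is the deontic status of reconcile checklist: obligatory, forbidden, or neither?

Forbidden

From premise 9 we have O(obtain_consent).
Premise 7 is O(¬release_detainee → ¬obtain_consent); contrapositively O(obtain_consent → release_detainee). Since O(obtain_consent) holds, K gives O(release_detainee).
Premise 5 is O(¬renew_memo → ¬release_detainee); contrapositively O(release_detainee → renew_memo). Since O(release_detainee) holds, K gives O(renew_memo).
Premise 8 is O(lock_door → ¬renew_memo); contrapositively O(renew_memo → ¬lock_door). Since O(renew_memo) holds, K gives O(¬lock_door).
Premise 4 is O(¬wear_ppe → lock_door); contrapositively O(¬lock_door → wear_ppe). Since O(¬lock_door) holds, K gives O(wear_ppe).
With premise 1, O(wear_ppe → authorize_roster), the K-axiom yields O(authorize_roster).
Premise 2, O(reconcile_checklist → ¬authorize_roster), contraposes to O(authorize_roster → ¬reconcile_checklist); with O(authorize_roster) we get O(¬reconcile_checklist).
Premises 3, 6 do not contribute to this derivation.
Thus O(¬reconcile_checklist), which is F(reconcile_checklist): reconcile_checklist is forbidden.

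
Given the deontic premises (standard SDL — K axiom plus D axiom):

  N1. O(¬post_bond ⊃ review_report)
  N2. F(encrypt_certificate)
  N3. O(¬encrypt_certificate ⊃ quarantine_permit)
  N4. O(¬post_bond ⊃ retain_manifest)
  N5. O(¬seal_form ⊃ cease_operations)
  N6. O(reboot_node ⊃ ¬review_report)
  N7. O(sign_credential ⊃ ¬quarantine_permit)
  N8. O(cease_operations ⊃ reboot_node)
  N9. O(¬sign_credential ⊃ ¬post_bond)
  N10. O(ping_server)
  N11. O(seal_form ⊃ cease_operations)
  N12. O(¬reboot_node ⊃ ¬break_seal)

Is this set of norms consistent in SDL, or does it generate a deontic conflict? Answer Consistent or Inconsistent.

By case analysis on ¬seal_form: premise 5 gives O(¬seal_form ⊃ cease_operations) and premise 11 gives O(seal_form ⊃ cease_operations), so O(cease_operations) either way.
Applying K to premise 8 (O(cease_operations ⊃ reboot_node)) and O(cease_operations) yields O(reboot_node).
With premise 6, O(reboot_node ⊃ ¬review_report), the K-axiom yields O(¬review_report).
Premise 1 is O(¬post_bond ⊃ review_report); contrapositively O(¬review_report ⊃ post_bond). Since O(¬review_report) holds, K gives O(post_bond).
Premise 9 is O(¬sign_credential ⊃ ¬post_bond); contrapositively O(post_bond ⊃ sign_credential). Since O(post_bond) holds, K gives O(sign_credential).
From O(sign_credential) and premise 7, O(sign_credential ⊃ ¬quarantine_permit), we obtain O(¬quarantine_permit).
Premise 3, O(¬encrypt_certificate ⊃ quarantine_permit), contraposes to O(¬quarantine_permit ⊃ encrypt_certificate); with O(¬quarantine_permit) we get O(encrypt_certificate).
But premise 2, F(encrypt_certificate), means O(¬encrypt_certificate).
We now have both O(encrypt_certificate) and O(¬encrypt_certificate) — encrypt_certificate is simultaneously obligatory and forbidden, violating the D-axiom.

Inconsistent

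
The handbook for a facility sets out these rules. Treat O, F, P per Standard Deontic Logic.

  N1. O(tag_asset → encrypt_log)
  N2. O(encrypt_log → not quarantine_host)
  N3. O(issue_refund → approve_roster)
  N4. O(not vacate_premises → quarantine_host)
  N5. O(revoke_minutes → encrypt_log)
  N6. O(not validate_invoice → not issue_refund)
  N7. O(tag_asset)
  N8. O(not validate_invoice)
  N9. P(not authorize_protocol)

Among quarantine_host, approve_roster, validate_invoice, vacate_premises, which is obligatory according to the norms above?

vacate_premises

Premise 7 gives O(tag_asset).
Applying K to premise 1 (O(tag_asset → encrypt_log)) and O(tag_asset) yields O(encrypt_log).
Premise 2 is O(encrypt_log → not quarantine_host); since O(encrypt_log), deontic closure gives O(not quarantine_host).
The contrapositive of premise 4 (O(not vacate_premises → quarantine_host)) is O(not quarantine_host → vacate_premises), and O(not quarantine_host) is already established, so O(vacate_premises).
So O(vacate_premises) holds — vacate_premises is obligatory. None of the other listed options is made obligatory by any chain of premises.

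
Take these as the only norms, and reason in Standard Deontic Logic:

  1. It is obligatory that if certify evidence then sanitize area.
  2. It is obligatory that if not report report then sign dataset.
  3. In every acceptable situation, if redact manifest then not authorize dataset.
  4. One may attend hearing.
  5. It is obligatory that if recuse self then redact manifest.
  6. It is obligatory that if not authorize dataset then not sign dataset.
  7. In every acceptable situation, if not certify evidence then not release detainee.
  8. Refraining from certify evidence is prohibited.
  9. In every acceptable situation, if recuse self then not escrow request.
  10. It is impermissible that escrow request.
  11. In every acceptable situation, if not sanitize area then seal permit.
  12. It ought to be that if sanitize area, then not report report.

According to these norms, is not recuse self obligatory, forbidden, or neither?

Premise 8, F(¬certify_evidence), is equivalent to O(certify_evidence).
Applying K to premise 1 (O(certify_evidence → sanitize_area)) and O(certify_evidence) yields O(sanitize_area).
Premise 12 is O(sanitize_area → ¬report_report); since O(sanitize_area), deontic closure gives O(¬report_report).
From O(¬report_report) and premise 2, O(¬report_report → sign_dataset), we obtain O(sign_dataset).
The contrapositive of premise 6 (O(¬authorize_dataset → ¬sign_dataset)) is O(sign_dataset → authorize_dataset), and O(sign_dataset) is already established, so O(authorize_dataset).
Premise 3 is O(redact_manifest → ¬authorize_dataset); contrapositively O(authorize_dataset → ¬redact_manifest). Since O(authorize_dataset) holds, K gives O(¬redact_manifest).
Premise 5 is O(recuse_self → redact_manifest); contrapositively O(¬redact_manifest → ¬recuse_self). Since O(¬redact_manifest) holds, K gives O(¬recuse_self).
Premises 4, 7, 9, 10, 11 do not contribute to this derivation.
Hence ¬recuse_self is obligatory.

Obligatory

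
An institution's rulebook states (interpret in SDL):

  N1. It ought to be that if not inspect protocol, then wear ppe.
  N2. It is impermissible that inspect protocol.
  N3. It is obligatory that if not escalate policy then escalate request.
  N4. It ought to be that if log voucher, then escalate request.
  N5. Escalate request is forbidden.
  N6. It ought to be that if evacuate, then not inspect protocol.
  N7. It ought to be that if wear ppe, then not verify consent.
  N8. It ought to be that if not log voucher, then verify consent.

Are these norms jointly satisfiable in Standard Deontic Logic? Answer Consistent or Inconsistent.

Premise 2, F(inspect_protocol), is equivalent to O(¬inspect_protocol).
Applying K to premise 1 (O(¬inspect_protocol → wear_ppe)) and O(¬inspect_protocol) yields O(wear_ppe).
From O(wear_ppe) and premise 7, O(wear_ppe → ¬verify_consent), we obtain O(¬verify_consent).
Premise 8 is O(¬log_voucher → verify_consent); contrapositively O(¬verify_consent → log_voucher). Since O(¬verify_consent) holds, K gives O(log_voucher).
Premise 4 is O(log_voucher → escalate_request); since O(log_voucher), deontic closure gives O(escalate_request).
But premise 5, F(escalate_request), means O(¬escalate_request).
We now have both O(escalate_request) and O(¬escalate_request) — escalate_request is simultaneously obligatory and forbidden, violating the D-axiom.

Inconsistent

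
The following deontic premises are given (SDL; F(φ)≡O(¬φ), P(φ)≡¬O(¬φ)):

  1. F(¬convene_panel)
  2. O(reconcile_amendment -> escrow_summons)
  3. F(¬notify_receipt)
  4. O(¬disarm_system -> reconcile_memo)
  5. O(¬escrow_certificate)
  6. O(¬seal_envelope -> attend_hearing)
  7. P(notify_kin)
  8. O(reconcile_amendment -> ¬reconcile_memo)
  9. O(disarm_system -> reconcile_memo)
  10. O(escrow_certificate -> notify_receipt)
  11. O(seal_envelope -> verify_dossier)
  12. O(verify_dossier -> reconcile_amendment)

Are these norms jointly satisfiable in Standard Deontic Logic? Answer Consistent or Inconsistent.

Consistent

Premise 10 is O(escrow_certificate -> notify_receipt); even if O(notify_receipt) held, inferring O(escrow_certificate) would be affirming the consequent — invalid.
So O(escrow_certificate) is not derivable, and the apparent clash with O(¬escrow_certificate) does not arise.
A world satisfying every obligation exists (e.g. attend_hearing=true, convene_panel=true, disarm_system=false, escrow_certificate=false, escrow_summons=false, notify_kin=false, notify_receipt=true, reconcile_amendment=false, reconcile_memo=true, seal_envelope=false, verify_dossier=false); no atom is both obligatory and forbidden, so the set is consistent.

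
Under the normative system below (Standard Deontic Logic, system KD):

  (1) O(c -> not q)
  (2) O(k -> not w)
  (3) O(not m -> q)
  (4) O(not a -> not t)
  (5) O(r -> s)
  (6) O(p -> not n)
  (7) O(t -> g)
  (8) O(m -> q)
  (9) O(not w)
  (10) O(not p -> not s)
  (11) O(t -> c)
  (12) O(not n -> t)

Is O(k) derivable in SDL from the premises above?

Premise 2 is O(k -> not w); even if O(not w) held, inferring O(k) would be affirming the consequent — invalid.
No other premise forces O(k). An ideal world satisfying every premise can still have k false, so O(k) is not derivable.

No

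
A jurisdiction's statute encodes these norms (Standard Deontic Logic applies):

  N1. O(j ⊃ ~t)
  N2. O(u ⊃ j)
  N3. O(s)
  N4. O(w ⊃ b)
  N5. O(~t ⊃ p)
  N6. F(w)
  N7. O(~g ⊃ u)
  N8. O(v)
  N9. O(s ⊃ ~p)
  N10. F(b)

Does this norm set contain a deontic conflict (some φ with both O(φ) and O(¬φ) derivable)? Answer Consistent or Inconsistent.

Premise 4 is O(w ⊃ b), but O(w) is not derivable from the premises, so it does not yield O(b).
So O(b) is not derivable, and the apparent clash with O(~b) does not arise.
A world satisfying every obligation exists (e.g. b=false, g=true, j=false, p=false, s=true, t=true, u=false, v=true, w=false); no atom is both obligatory and forbidden, so the set is consistent.

Consistent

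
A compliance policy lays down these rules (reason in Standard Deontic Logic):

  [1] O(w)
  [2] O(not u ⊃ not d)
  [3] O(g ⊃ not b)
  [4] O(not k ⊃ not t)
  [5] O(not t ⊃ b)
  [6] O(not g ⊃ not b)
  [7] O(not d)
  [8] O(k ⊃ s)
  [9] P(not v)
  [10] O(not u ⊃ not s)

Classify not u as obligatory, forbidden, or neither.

By case analysis on g: premise 3 gives O(g ⊃ not b) and premise 6 gives O(not g ⊃ not b), so O(not b) either way.
Premise 5, O(not t ⊃ b), contraposes to O(not b ⊃ t); with O(not b) we get O(t).
The contrapositive of premise 4 (O(not k ⊃ not t)) is O(t ⊃ k), and O(t) is already established, so O(k).
Premise 8 is O(k ⊃ s); since O(k), deontic closure gives O(s).
Premise 10 is O(not u ⊃ not s); contrapositively O(s ⊃ u). Since O(s) holds, K gives O(u).
Premises 1, 2, 7, 9 do not contribute to this derivation.
Thus O(u), which is F(not u): not u is forbidden.

Forbidden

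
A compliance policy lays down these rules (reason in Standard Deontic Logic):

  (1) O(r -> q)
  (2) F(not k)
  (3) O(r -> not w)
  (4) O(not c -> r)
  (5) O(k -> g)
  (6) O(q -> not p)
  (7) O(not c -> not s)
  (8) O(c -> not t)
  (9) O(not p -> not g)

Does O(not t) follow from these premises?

Premise 2, F(not k), is equivalent to O(k).
Premise 5 is O(k -> g); since O(k), deontic closure gives O(g).
Premise 9 is O(not p -> not g); contrapositively O(g -> p). Since O(g) holds, K gives O(p).
The contrapositive of premise 6 (O(q -> not p)) is O(p -> not q), and O(p) is already established, so O(not q).
Premise 1, O(r -> q), contraposes to O(not q -> not r); with O(not q) we get O(not r).
The contrapositive of premise 4 (O(not c -> r)) is O(not r -> c), and O(not r) is already established, so O(c).
From O(c) and premise 8, O(c -> not t), we obtain O(not t).
Premises 3, 7 do not contribute to this derivation.
So O(not t) follows.

Yes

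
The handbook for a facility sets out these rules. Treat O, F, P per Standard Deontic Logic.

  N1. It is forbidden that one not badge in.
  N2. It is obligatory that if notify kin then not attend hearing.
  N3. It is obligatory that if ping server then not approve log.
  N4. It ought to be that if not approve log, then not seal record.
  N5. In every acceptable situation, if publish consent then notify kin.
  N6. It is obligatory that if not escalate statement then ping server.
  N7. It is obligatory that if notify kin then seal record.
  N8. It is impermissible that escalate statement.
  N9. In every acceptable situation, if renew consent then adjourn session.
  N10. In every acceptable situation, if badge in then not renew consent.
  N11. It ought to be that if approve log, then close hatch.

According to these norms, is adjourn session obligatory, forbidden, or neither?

Premise 9 is O(renew_consent → adjourn_session), but O(renew_consent) is not derivable from the premises, so it does not yield O(adjourn_session).
No premise or chain of K-axiom applications forces O(adjourn_session), and none forces O(¬adjourn_session). So adjourn_session is neither obligatory nor forbidden under these norms.

Neither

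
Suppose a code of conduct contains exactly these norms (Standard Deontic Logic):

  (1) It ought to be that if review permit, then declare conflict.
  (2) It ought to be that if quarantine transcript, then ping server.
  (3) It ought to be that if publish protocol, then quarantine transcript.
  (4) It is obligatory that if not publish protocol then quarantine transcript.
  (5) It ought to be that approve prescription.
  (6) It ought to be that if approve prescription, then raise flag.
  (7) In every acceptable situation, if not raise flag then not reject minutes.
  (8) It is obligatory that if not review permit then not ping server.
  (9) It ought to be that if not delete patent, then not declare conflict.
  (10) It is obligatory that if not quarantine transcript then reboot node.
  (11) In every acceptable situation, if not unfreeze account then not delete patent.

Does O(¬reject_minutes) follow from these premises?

No

Premise 7 is O(¬raise_flag → ¬reject_minutes), but O(¬raise_flag) is not derivable from the premises, so it does not yield O(¬reject_minutes).
No other premise forces O(¬reject_minutes). An ideal world satisfying every premise can still have ¬reject_minutes false, so O(¬reject_minutes) is not derivable.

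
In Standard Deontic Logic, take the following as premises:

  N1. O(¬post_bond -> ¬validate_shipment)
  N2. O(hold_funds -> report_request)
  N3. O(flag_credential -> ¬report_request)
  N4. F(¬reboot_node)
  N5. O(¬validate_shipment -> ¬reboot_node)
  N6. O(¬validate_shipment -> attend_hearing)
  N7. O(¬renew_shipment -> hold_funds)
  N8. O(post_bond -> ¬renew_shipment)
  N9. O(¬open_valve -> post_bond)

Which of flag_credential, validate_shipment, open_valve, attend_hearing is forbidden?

flag_credential

F(¬reboot_node) at premise 4 means O(reboot_node).
Premise 5, O(¬validate_shipment -> ¬reboot_node), contraposes to O(reboot_node -> validate_shipment); with O(reboot_node) we get O(validate_shipment).
The contrapositive of premise 1 (O(¬post_bond -> ¬validate_shipment)) is O(validate_shipment -> post_bond), and O(validate_shipment) is already established, so O(post_bond).
Premise 8 is O(post_bond -> ¬renew_shipment); since O(post_bond), deontic closure gives O(¬renew_shipment).
With premise 7, O(¬renew_shipment -> hold_funds), the K-axiom yields O(hold_funds).
Applying K to premise 2 (O(hold_funds -> report_request)) and O(hold_funds) yields O(report_request).
Premise 3, O(flag_credential -> ¬report_request), contraposes to O(report_request -> ¬flag_credential); with O(report_request) we get O(¬flag_credential).
So O(¬flag_credential) holds, i.e. flag_credential is forbidden. None of the other listed options is forbidden under the premises.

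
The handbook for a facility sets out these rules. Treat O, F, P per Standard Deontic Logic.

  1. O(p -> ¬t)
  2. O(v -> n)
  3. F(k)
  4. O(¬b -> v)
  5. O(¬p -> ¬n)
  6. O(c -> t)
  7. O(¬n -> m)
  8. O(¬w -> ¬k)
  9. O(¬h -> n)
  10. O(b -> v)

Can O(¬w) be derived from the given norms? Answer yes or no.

No

Premise 8 is O(¬w -> ¬k); even if O(¬k) held, inferring O(¬w) would be affirming the consequent — invalid.
No other premise forces O(¬w). An ideal world satisfying every premise can still have ¬w false, so O(¬w) is not derivable.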